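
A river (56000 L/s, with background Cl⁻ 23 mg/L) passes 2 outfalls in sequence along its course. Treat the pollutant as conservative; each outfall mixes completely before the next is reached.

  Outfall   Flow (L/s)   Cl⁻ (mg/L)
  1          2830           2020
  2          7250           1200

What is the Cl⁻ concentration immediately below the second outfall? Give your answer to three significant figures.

238 mg/L

Below outfall 1: Q → 58830 L/s, C = (56000·23.00 + 2830·2020)/58830 = 119.1 mg/L.
Below outfall 2: Q → 66080 L/s, C = (58830·119.1 + 7250·1200)/66080 = 237.7 mg/L.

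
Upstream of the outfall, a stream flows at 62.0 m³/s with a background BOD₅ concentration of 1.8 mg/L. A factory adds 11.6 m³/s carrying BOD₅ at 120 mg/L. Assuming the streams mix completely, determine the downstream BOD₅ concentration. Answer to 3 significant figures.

20.4 mg/L

After mixing, C = (62.00·1.800 + 11.60·120.0) / 73.60 = 1504/73.60 = 20.43 mg/L.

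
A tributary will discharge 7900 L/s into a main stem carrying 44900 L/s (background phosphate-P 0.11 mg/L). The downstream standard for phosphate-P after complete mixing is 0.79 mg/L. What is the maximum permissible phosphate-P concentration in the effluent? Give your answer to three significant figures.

4.65 mg/L

At the limit, (Qr·Cr + Qe·Cₑ)/(Qr + Qe) = 0.79:
Cₑ = (52800·0.79 − 44900·0.1100) / 7900 = 4.655 mg/L.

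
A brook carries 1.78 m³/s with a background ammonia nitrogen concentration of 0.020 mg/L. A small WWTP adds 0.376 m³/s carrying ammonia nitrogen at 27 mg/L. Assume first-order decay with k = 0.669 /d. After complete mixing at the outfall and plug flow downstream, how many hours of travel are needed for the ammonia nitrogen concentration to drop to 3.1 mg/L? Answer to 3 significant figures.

Mass balance: C = (1.780·0.02000 + 0.3760·27.00) / 2.156 = 10.19/2.156 = 4.725 mg/L.
4.725·exp(−k·t) = 3.1 → t = ln(4.725/3.1)/k = 54440 s = 15.12 h.

15.1 h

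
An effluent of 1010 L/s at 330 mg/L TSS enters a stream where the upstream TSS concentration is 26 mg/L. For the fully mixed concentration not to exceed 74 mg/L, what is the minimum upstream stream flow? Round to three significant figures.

Set C_mix = 74: (Q·26.00 + 1010·330.0) / (Q + 1010) = 74
→ Q = 1010·(330.0 − 74)/(74 − 26.00) = 5387 L/s.

5390 L/s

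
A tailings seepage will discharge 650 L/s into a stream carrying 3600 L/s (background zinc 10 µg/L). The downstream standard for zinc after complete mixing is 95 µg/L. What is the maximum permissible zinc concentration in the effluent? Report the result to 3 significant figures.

At the limit, (Qr·Cr + Qe·Cₑ)/(Qr + Qe) = 95:
Cₑ = (4250·95 − 3600·10.00) / 650.0 = 565.8 µg/L.

566 µg/L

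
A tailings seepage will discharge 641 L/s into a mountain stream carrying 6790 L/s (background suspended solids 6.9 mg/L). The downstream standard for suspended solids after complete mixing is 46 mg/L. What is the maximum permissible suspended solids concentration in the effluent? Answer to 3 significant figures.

460 mg/L

At the limit, (Qr·Cr + Qe·Cₑ)/(Qr + Qe) = 46:
Cₑ = (7431·46 − 6790·6.900) / 641.0 = 460.2 mg/L.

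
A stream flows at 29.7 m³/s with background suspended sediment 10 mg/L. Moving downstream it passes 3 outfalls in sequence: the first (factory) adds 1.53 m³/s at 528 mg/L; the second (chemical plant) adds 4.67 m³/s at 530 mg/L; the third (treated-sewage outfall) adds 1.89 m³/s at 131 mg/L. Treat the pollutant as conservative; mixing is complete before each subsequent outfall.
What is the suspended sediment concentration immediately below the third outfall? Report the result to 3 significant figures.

After outfall 1: Q = 29.70 + 1.530 = 31.23 m³/s; C = (29.70·10.00 + 1.530·528.0)/31.23 = 35.38 mg/L.
After outfall 2: Q = 31.23 + 4.670 = 35.90 m³/s; C = (31.23·35.38 + 4.670·530.0)/35.90 = 99.72 mg/L.
After outfall 3: Q = 35.90 + 1.890 = 37.79 m³/s; C = (35.90·99.72 + 1.890·131.0)/37.79 = 101.3 mg/L.

101 mg/L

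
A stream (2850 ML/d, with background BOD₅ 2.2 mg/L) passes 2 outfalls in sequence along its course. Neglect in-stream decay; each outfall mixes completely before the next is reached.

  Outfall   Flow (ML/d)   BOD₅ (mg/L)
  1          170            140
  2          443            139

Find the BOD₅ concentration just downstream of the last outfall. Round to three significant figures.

After outfall 1: Q = 2850 + 170.0 = 3020 ML/d; C = (2850·2.200 + 170.0·140.0)/3020 = 9.957 mg/L.
After outfall 2: Q = 3020 + 443.0 = 3463 ML/d; C = (3020·9.957 + 443.0·139.0)/3463 = 26.46 mg/L.

26.5 mg/L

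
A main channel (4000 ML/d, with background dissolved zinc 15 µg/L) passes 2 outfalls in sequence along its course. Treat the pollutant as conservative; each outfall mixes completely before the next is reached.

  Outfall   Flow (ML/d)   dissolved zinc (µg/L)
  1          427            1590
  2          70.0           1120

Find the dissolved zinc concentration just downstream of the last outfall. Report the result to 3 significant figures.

Below outfall 1: Q → 4427 ML/d, C = (4000·15.00 + 427.0·1590)/4427 = 166.9 µg/L.
Below outfall 2: Q → 4497 ML/d, C = (4427·166.9 + 70.00·1120)/4497 = 181.8 µg/L.

182 µg/L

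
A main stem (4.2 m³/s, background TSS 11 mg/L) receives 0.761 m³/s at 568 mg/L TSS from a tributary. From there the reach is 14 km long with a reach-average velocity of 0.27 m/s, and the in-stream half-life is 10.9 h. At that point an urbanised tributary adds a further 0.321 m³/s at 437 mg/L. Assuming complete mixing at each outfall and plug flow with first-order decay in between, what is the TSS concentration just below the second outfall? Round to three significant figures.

Conservation of mass: C = (4.200·11.00 + 0.7610·568.0) / 4.961 = 478.4/4.961 = 96.44 mg/L; combined flow 4.961 m³/s.
Travel time t = 14·1000 / 0.27 = 51850 s = 14.40 h.
Half-life 10.9 h → k = ln 2 / 10.9 = 0.06359 h⁻¹ = 1.526 d⁻¹.
Applying C = C₀e^(−kt): 96.44 × 0.4001 = 38.59 mg/L.
Second outfall: C = (4.961·38.59 + 0.3210·437.0)/5.282 = 62.80 mg/L.

62.8 mg/L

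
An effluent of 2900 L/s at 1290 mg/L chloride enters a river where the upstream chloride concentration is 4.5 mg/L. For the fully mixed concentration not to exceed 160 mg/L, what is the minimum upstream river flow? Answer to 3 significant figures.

21100 L/s

Set C_mix = 160: (Q·4.500 + 2900·1290) / (Q + 2900) = 160
→ Q = 2900·(1290 − 160)/(160 − 4.500) = 21070 L/s.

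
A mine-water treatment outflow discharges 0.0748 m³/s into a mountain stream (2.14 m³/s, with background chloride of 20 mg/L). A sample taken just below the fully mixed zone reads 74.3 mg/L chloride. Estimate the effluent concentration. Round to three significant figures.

1630 mg/L

Mass balance: 2.140·20.00 + 0.07480·Cₑ = 2.215·74.30
→ Cₑ = (2.215·74.30 − 2.140·20.00) / 0.07480 = 1628 mg/L.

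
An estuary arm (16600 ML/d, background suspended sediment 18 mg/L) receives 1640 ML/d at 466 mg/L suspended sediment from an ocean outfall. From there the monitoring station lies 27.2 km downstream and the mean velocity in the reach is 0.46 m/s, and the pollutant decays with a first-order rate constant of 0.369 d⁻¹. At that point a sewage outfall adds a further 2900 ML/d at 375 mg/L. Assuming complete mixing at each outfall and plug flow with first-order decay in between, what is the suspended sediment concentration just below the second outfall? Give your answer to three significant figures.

Mixed concentration C = ΣQC/ΣQ = (16600·18.00 + 1640·466.0) / 18240 = 1063000/18240 = 58.28 mg/L; combined flow 18240 ML/d.
Travel time t = 27.2·1000 / 0.46 = 59130 s = 16.43 h.
First-order decay: C = 58.28·exp(−k·t) = 58.28·0.7768 = 45.27 mg/L.
At the second outfall, C = (18240·45.27 + 2900·375.0) / (18240 + 2900) = 90.51 mg/L.

90.5 mg/L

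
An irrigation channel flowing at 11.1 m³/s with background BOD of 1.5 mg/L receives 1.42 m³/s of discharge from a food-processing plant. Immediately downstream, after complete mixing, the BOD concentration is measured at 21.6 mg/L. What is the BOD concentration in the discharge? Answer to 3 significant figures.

Mass balance: 11.10·1.500 + 1.420·Cₑ = 12.52·21.60
→ Cₑ = (12.52·21.60 − 11.10·1.500) / 1.420 = 178.7 mg/L.

179 mg/L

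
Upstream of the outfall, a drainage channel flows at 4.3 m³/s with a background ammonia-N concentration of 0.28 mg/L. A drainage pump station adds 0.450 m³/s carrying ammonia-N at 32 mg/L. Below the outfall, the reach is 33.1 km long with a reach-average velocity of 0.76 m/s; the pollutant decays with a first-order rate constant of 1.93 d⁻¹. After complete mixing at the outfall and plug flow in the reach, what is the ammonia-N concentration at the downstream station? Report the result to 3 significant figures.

Mass balance: C = (4.300·0.2800 + 0.4500·32.00) / 4.750 = 15.60/4.750 = 3.285 mg/L.
Travel time t = 33.1·1000 / 0.76 = 43550 s = 12.10 h.
First-order decay: C = 3.285·exp(−k·t) = 3.285·0.3780 = 1.242 mg/L.

1.24 mg/L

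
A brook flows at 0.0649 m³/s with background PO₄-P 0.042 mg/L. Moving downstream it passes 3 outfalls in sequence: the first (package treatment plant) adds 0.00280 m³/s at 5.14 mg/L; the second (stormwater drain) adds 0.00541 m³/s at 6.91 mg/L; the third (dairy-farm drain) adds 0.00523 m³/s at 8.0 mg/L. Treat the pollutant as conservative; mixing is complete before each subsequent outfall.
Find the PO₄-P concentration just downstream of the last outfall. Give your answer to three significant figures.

1.23 mg/L

Below outfall 1: Q → 0.06770 m³/s, C = (0.06490·0.04200 + 0.002800·5.140)/0.06770 = 0.2528 mg/L.
Below outfall 2: Q → 0.07311 m³/s, C = (0.06770·0.2528 + 0.005410·6.910)/0.07311 = 0.7455 mg/L.
Below outfall 3: Q → 0.07834 m³/s, C = (0.07311·0.7455 + 0.005230·8.000)/0.07834 = 1.230 mg/L.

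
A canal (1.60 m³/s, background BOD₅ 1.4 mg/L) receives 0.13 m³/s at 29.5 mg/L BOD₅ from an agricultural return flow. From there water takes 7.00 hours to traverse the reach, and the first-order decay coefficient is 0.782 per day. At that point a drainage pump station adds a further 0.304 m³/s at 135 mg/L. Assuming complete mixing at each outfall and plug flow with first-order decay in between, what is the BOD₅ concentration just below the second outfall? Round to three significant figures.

22.6 mg/L

Flow-weighted average: C = (1.600·1.400 + 0.1300·29.50) / 1.730 = 6.075/1.730 = 3.512 mg/L; combined flow 1.730 m³/s.
After decay, C = 3.512 × e^(−kt) = 3.512 × 0.7961 = 2.795 mg/L.
Second outfall: C = (1.730·2.795 + 0.3040·135.0)/2.034 = 22.55 mg/L.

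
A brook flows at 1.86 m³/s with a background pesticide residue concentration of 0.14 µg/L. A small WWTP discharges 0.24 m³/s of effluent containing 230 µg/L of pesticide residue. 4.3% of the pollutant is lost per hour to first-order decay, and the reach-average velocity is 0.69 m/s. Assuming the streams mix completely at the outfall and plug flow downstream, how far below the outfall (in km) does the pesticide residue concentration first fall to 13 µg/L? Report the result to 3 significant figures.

40.1 km

Conservation of mass: C = (1.860·0.1400 + 0.2400·230.0) / 2.100 = 55.46/2.100 = 26.41 µg/L.
4.3%/h lost → k = −ln(1 − 0.043) = 0.04395 h⁻¹.
Set 26.41·exp(−k·t) = 13 → t = ln(26.41/13)/k = 58050 s = 16.13 h.
Distance = v·t = 0.69·58050 = 40060 m = 40.06 km.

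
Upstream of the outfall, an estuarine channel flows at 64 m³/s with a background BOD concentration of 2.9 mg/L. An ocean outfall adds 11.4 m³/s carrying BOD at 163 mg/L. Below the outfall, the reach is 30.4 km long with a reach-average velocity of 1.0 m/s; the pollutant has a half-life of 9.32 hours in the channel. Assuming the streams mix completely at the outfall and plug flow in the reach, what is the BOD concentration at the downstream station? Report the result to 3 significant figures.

Mass balance: C = (64.00·2.900 + 11.40·163.0) / 75.40 = 2044/75.40 = 27.11 mg/L.
Travel time t = 30.4·1000 / 1.0 = 30400 s = 8.444 h.
Half-life 9.32 h → k = ln 2 / 9.32 = 0.07437 h⁻¹ = 1.785 d⁻¹.
Applying C = C₀e^(−kt): 27.11 × 0.5336 = 14.46 mg/L.

14.5 mg/L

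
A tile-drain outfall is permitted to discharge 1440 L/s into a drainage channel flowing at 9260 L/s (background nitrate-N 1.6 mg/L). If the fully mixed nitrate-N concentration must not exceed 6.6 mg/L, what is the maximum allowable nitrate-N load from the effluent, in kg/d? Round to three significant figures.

4820 kg/d

Mass balance at the limit: 9260·1.600 + 1440·Cₑ = 10700·6.6 → Cₑ = 38.75 mg/L.
1440 L/s = 1.440 m³/s. Load = 1.440 m³/s × 38.75 g/m³ × 86 400 s/d = 4821 kg/d.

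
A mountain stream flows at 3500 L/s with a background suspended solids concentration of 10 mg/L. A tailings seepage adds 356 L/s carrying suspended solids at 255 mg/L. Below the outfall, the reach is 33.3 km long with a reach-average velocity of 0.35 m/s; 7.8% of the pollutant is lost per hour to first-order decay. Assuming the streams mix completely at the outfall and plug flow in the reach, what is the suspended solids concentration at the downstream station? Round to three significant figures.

Conservation of mass: C = (3500·10.00 + 356.0·255.0) / 3856 = 125800/3856 = 32.62 mg/L.
Travel time t = 33.3·1000 / 0.35 = 95140 s = 26.43 h.
7.8%/h lost → k = −ln(1 − 0.078) = 0.08121 h⁻¹.
Applying C = C₀e^(−kt): 32.62 × 0.1169 = 3.814 mg/L.

3.81 mg/L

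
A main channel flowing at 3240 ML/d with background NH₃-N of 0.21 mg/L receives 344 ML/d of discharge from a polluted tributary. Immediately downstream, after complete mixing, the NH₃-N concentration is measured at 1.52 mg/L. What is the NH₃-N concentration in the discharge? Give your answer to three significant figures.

Mass balance: 3240·0.2100 + 344.0·Cₑ = 3584·1.520
→ Cₑ = (3584·1.520 − 3240·0.2100) / 344.0 = 13.86 mg/L.

13.9 mg/L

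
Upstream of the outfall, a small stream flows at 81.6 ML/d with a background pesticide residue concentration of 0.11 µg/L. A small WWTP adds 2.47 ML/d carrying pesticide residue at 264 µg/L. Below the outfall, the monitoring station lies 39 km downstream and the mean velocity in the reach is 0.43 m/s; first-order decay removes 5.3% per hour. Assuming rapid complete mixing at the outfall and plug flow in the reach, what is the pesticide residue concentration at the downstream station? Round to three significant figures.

Conservation of mass: C = (81.60·0.1100 + 2.470·264.0) / 84.07 = 661.1/84.07 = 7.863 µg/L.
Travel time t = 39·1000 / 0.43 = 90700 s = 25.19 h.
5.3%/h lost → k = −ln(1 − 0.053) = 0.05446 h⁻¹.
First-order decay: C = 7.863·exp(−k·t) = 7.863·0.2536 = 1.994 µg/L.

1.99 µg/L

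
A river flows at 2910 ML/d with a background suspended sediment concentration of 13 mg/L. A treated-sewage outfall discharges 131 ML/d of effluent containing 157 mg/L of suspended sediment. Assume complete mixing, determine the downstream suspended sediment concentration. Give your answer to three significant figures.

Conservation of mass: C = (2910·13.00 + 131.0·157.0) / 3041 = 58400/3041 = 19.20 mg/L.

19.2 mg/L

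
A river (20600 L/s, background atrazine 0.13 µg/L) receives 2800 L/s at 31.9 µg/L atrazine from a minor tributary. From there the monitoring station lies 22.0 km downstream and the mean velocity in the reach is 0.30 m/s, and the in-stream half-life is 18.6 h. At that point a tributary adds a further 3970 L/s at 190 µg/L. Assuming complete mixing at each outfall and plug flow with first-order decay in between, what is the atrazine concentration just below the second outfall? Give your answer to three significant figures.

Conservation of mass: C = (20600·0.1300 + 2800·31.90) / 23400 = 92000/23400 = 3.932 µg/L; combined flow 23400 L/s.
Travel time t = 22.0·1000 / 0.30 = 73330 s = 20.37 h.
Half-life 18.6 h → k = ln 2 / 18.6 = 0.03727 h⁻¹ = 0.8944 d⁻¹.
Decay over the reach: 3.932·exp(−kt) = 3.932·0.4681 = 1.840 µg/L.
Second outfall: C = (23400·1.840 + 3970·190.0)/27370 = 29.13 µg/L.

29.1 µg/L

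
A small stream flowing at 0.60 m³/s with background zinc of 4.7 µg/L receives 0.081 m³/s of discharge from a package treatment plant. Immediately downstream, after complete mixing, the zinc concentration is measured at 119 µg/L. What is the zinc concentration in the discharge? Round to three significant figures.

966 µg/L

Mass balance: 0.6000·4.700 + 0.08100·Cₑ = 0.6810·119.0
→ Cₑ = (0.6810·119.0 − 0.6000·4.700) / 0.08100 = 965.7 µg/L.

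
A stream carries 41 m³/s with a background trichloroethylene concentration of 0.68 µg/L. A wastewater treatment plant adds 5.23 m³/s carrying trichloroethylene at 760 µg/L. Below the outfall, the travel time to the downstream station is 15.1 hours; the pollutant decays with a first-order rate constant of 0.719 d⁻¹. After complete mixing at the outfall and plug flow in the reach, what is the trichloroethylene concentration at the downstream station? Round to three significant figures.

55.1 µg/L

Mass balance: C = (41.00·0.6800 + 5.230·760.0) / 46.23 = 4003/46.23 = 86.58 µg/L.
Decay over the reach: 86.58·exp(−kt) = 86.58·0.6361 = 55.08 µg/L.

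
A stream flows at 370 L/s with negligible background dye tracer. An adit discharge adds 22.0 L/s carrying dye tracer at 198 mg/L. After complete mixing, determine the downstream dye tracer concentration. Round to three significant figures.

Mixed concentration C = ΣQC/ΣQ = (370.0·0 + 22.00·198.0) / 392.0 = 4356/392.0 = 11.11 mg/L.

11.1 mg/L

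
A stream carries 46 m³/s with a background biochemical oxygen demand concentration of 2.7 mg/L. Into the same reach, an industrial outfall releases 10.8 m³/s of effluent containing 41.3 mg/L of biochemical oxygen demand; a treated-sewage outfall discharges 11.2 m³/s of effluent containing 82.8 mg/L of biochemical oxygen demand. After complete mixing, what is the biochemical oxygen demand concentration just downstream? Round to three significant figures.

22.0 mg/L

Flow-weighted average: C = (46.00·2.700 + 10.80·41.30 + 11.20·82.80) / 68.00 = 1498/68.00 = 22.02 mg/L.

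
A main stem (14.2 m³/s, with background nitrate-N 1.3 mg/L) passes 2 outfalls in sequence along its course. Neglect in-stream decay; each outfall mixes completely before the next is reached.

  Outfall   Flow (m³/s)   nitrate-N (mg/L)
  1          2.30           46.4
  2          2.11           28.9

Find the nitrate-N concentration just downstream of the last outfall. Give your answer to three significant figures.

10.0 mg/L

Below outfall 1: Q → 16.50 m³/s, C = (14.20·1.300 + 2.300·46.40)/16.50 = 7.587 mg/L.
Below outfall 2: Q → 18.61 m³/s, C = (16.50·7.587 + 2.110·28.90)/18.61 = 10.00 mg/L.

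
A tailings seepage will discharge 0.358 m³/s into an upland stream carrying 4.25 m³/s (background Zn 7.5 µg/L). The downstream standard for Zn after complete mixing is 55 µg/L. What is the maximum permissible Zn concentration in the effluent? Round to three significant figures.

At the limit, (Qr·Cr + Qe·Cₑ)/(Qr + Qe) = 55:
Cₑ = (4.608·55 − 4.250·7.500) / 0.3580 = 618.9 µg/L.

619 µg/L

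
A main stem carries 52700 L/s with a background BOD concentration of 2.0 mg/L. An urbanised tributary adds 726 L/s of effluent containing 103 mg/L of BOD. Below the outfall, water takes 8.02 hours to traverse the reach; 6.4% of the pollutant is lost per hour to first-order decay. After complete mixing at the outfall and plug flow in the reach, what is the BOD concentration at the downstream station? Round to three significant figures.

After mixing, C = (52700·2.000 + 726.0·103.0) / 53430 = 180200/53430 = 3.372 mg/L.
6.4%/h lost → k = −ln(1 − 0.064) = 0.06614 h⁻¹.
First-order decay: C = 3.372·exp(−k·t) = 3.372·0.5883 = 1.984 mg/L.

1.98 mg/L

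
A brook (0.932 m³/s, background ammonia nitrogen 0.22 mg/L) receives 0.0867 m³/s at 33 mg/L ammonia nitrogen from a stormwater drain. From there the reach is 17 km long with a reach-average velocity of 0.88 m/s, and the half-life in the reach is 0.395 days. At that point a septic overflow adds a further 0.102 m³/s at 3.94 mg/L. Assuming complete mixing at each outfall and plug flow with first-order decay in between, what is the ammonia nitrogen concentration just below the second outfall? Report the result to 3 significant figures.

2.21 mg/L

After mixing, C = (0.9320·0.2200 + 0.08670·33.00) / 1.019 = 3.066/1.019 = 3.010 mg/L; combined flow 1.019 m³/s.
Travel time t = 17·1000 / 0.88 = 19320 s = 5.366 h.
Half-life 0.395 d → k = ln 2 / 0.395 = 1.755 d⁻¹.
First-order decay: C = 3.010·exp(−k·t) = 3.010·0.6755 = 2.033 mg/L.
At the second outfall, C = (1.019·2.033 + 0.1020·3.940) / (1.019 + 0.1020) = 2.207 mg/L.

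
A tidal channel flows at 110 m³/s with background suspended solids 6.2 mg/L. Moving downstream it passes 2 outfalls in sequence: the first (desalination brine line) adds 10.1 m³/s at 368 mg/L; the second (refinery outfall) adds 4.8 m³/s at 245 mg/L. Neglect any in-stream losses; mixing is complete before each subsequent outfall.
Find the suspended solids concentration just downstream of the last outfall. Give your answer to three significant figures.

After outfall 1: Q = 110.0 + 10.10 = 120.1 m³/s; C = (110.0·6.200 + 10.10·368.0)/120.1 = 36.63 mg/L.
After outfall 2: Q = 120.1 + 4.800 = 124.9 m³/s; C = (120.1·36.63 + 4.800·245.0)/124.9 = 44.63 mg/L.

44.6 mg/L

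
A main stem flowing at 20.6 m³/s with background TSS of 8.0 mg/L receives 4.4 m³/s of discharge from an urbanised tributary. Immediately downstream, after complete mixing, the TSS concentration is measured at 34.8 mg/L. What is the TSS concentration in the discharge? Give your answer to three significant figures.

160 mg/L

Mass balance: 20.60·8.000 + 4.400·Cₑ = 25.00·34.80
→ Cₑ = (25.00·34.80 − 20.60·8.000) / 4.400 = 160.3 mg/L.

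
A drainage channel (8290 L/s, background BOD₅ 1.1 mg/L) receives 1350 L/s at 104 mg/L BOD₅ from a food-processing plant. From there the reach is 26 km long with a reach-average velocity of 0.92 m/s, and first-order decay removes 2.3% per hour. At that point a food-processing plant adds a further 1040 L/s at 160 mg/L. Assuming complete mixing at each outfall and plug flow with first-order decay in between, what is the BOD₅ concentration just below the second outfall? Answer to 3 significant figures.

27.2 mg/L

Mixed concentration C = ΣQC/ΣQ = (8290·1.100 + 1350·104.0) / 9640 = 149500/9640 = 15.51 mg/L; combined flow 9640 L/s.
Travel time t = 26·1000 / 0.92 = 28260 s = 7.850 h.
2.3%/h lost → k = −ln(1 − 0.023) = 0.02327 h⁻¹.
Applying C = C₀e^(−kt): 15.51 × 0.8330 = 12.92 mg/L.
At the second outfall, C = (9640·12.92 + 1040·160.0) / (9640 + 1040) = 27.24 mg/L.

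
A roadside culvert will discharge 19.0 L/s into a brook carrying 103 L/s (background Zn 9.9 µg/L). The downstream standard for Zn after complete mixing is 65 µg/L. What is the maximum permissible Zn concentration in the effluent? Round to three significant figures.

364 µg/L

At the limit, (Qr·Cr + Qe·Cₑ)/(Qr + Qe) = 65:
Cₑ = (122.0·65 − 103.0·9.900) / 19.00 = 363.7 µg/L.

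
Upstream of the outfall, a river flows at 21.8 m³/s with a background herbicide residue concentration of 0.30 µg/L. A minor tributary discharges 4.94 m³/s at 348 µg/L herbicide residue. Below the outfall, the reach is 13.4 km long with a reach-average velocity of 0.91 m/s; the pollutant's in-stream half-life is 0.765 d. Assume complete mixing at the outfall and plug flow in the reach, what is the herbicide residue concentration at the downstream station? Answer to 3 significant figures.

After mixing, C = (21.80·0.3000 + 4.940·348.0) / 26.74 = 1726/26.74 = 64.53 µg/L.
Travel time t = 13.4·1000 / 0.91 = 14730 s = 4.090 h.
Half-life 0.765 d → k = ln 2 / 0.765 = 0.9061 d⁻¹.
Applying C = C₀e^(−kt): 64.53 × 0.8569 = 55.30 µg/L.

55.3 µg/L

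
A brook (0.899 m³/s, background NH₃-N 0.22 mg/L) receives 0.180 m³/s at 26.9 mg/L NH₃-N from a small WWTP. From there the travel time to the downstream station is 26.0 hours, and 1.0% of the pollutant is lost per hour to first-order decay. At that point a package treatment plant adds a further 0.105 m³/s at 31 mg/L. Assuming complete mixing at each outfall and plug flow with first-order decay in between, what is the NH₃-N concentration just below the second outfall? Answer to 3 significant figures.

6.03 mg/L

Mixed concentration C = ΣQC/ΣQ = (0.8990·0.2200 + 0.1800·26.90) / 1.079 = 5.040/1.079 = 4.671 mg/L; combined flow 1.079 m³/s.
1.0%/h lost → k = −ln(1 − 0.01) = 0.01005 h⁻¹.
Decay over the reach: 4.671·exp(−kt) = 4.671·0.7700 = 3.597 mg/L.
At the second outfall, C = (1.079·3.597 + 0.1050·31.00) / (1.079 + 0.1050) = 6.027 mg/L.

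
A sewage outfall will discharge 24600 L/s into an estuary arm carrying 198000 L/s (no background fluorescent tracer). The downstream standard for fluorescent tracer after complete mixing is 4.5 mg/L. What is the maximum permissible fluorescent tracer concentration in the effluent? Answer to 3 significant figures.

At the limit, (Qr·Cr + Qe·Cₑ)/(Qr + Qe) = 4.5:
Cₑ = (222600·4.5 − 198000·0) / 24600 = 40.72 mg/L.

40.7 mg/L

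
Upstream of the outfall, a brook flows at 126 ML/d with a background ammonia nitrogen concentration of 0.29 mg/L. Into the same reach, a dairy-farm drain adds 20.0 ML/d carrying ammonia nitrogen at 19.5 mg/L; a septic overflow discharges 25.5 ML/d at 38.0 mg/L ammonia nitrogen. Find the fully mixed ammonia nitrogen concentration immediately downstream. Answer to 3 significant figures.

After mixing, C = (126.0·0.2900 + 20.00·19.50 + 25.50·38.00) / 171.5 = 1396/171.5 = 8.137 mg/L.

8.14 mg/L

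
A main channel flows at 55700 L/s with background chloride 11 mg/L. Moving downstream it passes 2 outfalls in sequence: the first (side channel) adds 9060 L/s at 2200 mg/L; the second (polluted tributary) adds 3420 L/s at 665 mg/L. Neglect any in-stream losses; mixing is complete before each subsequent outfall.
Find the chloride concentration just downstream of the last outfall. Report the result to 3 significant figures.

335 mg/L

After outfall 1: Q = 55700 + 9060 = 64760 L/s; C = (55700·11.00 + 9060·2200)/64760 = 317.2 mg/L.
After outfall 2: Q = 64760 + 3420 = 68180 L/s; C = (64760·317.2 + 3420·665.0)/68180 = 334.7 mg/L.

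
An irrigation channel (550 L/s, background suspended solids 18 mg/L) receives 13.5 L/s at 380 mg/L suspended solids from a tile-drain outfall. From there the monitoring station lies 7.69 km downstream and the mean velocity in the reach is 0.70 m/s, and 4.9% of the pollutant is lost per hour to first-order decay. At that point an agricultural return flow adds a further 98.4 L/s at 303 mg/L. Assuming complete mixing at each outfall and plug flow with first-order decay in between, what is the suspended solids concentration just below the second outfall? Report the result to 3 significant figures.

Conservation of mass: C = (550.0·18.00 + 13.50·380.0) / 563.5 = 15030/563.5 = 26.67 mg/L; combined flow 563.5 L/s.
Travel time t = 7.69·1000 / 0.70 = 10990 s = 3.052 h.
4.9%/h lost → k = −ln(1 − 0.049) = 0.05024 h⁻¹.
Applying C = C₀e^(−kt): 26.67 × 0.8579 = 22.88 mg/L.
Second outfall: C = (563.5·22.88 + 98.40·303.0)/661.9 = 64.52 mg/L.

64.5 mg/L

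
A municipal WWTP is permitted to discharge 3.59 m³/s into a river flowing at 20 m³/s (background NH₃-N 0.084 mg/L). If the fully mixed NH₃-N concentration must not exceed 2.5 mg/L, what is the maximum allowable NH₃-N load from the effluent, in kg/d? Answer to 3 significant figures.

Mass balance at the limit: 20.00·0.08400 + 3.590·Cₑ = 23.59·2.5 → Cₑ = 15.96 mg/L.
Load = 3.590 m³/s × 15.96 g/m³ × 86 400 s/d = 4950 kg/d.

4950 kg/d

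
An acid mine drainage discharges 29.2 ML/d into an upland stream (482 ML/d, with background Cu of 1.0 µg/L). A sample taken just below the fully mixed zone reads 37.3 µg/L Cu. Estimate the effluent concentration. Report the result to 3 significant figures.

Mass balance: 482.0·1.000 + 29.20·Cₑ = 511.2·37.30
→ Cₑ = (511.2·37.30 − 482.0·1.000) / 29.20 = 636.5 µg/L.

636 µg/L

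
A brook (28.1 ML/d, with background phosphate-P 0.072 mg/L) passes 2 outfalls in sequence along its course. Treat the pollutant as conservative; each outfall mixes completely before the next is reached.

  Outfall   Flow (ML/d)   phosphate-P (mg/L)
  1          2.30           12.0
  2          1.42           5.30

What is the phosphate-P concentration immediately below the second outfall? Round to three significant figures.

Below outfall 1: Q → 30.40 ML/d, C = (28.10·0.07200 + 2.300·12.00)/30.40 = 0.9744 mg/L.
Below outfall 2: Q → 31.82 ML/d, C = (30.40·0.9744 + 1.420·5.300)/31.82 = 1.167 mg/L.

1.17 mg/L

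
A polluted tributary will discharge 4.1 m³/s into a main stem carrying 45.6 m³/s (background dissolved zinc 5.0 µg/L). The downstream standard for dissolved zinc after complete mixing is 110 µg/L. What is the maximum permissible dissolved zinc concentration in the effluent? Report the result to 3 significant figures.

1280 µg/L

At the limit, (Qr·Cr + Qe·Cₑ)/(Qr + Qe) = 110:
Cₑ = (49.70·110 − 45.60·5.000) / 4.100 = 1278 µg/L.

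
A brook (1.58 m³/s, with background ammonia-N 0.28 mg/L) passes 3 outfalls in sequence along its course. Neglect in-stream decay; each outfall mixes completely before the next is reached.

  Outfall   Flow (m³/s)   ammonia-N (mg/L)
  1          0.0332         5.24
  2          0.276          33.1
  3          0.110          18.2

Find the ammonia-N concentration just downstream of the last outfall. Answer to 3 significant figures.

After outfall 1: Q = 1.580 + 0.03320 = 1.613 m³/s; C = (1.580·0.2800 + 0.03320·5.240)/1.613 = 0.3821 mg/L.
After outfall 2: Q = 1.613 + 0.2760 = 1.889 m³/s; C = (1.613·0.3821 + 0.2760·33.10)/1.889 = 5.162 mg/L.
After outfall 3: Q = 1.889 + 0.1100 = 1.999 m³/s; C = (1.889·5.162 + 0.1100·18.20)/1.999 = 5.879 mg/L.

5.88 mg/L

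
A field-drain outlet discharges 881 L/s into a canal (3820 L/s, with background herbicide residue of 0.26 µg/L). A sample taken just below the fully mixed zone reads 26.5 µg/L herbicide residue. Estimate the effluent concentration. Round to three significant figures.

Mass balance: 3820·0.2600 + 881.0·Cₑ = 4701·26.50
→ Cₑ = (4701·26.50 − 3820·0.2600) / 881.0 = 140.3 µg/L.

140 µg/L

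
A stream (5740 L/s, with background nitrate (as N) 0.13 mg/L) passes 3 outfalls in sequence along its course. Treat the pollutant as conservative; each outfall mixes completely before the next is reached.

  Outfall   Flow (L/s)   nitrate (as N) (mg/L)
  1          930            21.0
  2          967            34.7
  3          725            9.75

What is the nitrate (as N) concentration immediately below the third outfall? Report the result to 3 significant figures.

Below outfall 1: Q → 6670 L/s, C = (5740·0.1300 + 930.0·21.00)/6670 = 3.040 mg/L.
Below outfall 2: Q → 7637 L/s, C = (6670·3.040 + 967.0·34.70)/7637 = 7.049 mg/L.
Below outfall 3: Q → 8362 L/s, C = (7637·7.049 + 725.0·9.750)/8362 = 7.283 mg/L.

7.28 mg/L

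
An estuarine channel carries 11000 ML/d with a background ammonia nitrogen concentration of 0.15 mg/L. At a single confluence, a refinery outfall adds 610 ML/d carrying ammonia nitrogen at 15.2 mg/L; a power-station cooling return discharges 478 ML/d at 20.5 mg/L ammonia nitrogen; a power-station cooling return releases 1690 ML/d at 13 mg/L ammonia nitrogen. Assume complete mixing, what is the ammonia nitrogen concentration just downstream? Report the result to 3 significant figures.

Flow-weighted average: C = (11000·0.1500 + 610.0·15.20 + 478.0·20.50 + 1690·13.00) / 13780 = 42690/13780 = 3.098 mg/L.

3.10 mg/L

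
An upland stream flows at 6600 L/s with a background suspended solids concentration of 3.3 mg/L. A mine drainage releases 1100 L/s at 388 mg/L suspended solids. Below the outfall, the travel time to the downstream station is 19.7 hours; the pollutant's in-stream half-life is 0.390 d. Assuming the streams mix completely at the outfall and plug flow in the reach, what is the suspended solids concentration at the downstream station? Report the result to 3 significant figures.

Flow-weighted average: C = (6600·3.300 + 1100·388.0) / 7700 = 448600/7700 = 58.26 mg/L.
Half-life 0.390 d → k = ln 2 / 0.390 = 1.777 d⁻¹.
First-order decay: C = 58.26·exp(−k·t) = 58.26·0.2325 = 13.54 mg/L.

13.5 mg/L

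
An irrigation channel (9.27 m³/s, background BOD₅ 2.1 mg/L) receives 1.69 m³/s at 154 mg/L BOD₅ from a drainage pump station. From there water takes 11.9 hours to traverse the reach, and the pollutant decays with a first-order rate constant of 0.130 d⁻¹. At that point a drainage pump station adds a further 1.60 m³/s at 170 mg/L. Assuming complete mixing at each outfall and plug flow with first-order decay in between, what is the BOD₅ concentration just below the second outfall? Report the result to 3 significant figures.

42.5 mg/L

Flow-weighted average: C = (9.270·2.100 + 1.690·154.0) / 10.96 = 279.7/10.96 = 25.52 mg/L; combined flow 10.96 m³/s.
Applying C = C₀e^(−kt): 25.52 × 0.9376 = 23.93 mg/L.
Second outfall: C = (10.96·23.93 + 1.600·170.0)/12.56 = 42.54 mg/L.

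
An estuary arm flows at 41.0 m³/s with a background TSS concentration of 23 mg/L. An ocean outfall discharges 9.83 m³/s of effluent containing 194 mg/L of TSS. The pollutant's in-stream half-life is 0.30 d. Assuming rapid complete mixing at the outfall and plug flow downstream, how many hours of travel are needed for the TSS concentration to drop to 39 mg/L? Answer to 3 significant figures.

Mass balance: C = (41.00·23.00 + 9.830·194.0) / 50.83 = 2850/50.83 = 56.07 mg/L.
Half-life 0.30 d → k = ln 2 / 0.30 = 2.310 d⁻¹.
56.07·exp(−k·t) = 39 → t = ln(56.07/39)/k = 13580 s = 3.771 h.

3.77 h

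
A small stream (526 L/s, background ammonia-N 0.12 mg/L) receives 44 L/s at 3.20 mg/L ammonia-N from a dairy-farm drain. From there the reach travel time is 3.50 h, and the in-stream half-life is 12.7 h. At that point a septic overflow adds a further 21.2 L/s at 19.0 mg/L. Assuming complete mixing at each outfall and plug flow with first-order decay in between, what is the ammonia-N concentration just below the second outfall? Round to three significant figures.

0.966 mg/L

Mixed concentration C = ΣQC/ΣQ = (526.0·0.1200 + 44.00·3.200) / 570.0 = 203.9/570.0 = 0.3578 mg/L; combined flow 570.0 L/s.
Half-life 12.7 h → k = ln 2 / 12.7 = 0.05458 h⁻¹ = 1.310 d⁻¹.
Decay over the reach: 0.3578·exp(−kt) = 0.3578·0.8261 = 0.2955 mg/L.
At the second outfall, C = (570.0·0.2955 + 21.20·19.00) / (570.0 + 21.20) = 0.9663 mg/L.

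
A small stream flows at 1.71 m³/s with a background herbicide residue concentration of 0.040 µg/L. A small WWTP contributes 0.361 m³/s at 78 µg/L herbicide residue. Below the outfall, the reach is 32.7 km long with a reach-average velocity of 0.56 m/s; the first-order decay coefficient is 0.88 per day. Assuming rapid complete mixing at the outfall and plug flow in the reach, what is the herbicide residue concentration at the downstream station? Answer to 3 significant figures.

7.52 µg/L

After mixing, C = (1.710·0.04000 + 0.3610·78.00) / 2.071 = 28.23/2.071 = 13.63 µg/L.
Travel time t = 32.7·1000 / 0.56 = 58390 s = 16.22 h.
Applying C = C₀e^(−kt): 13.63 × 0.5517 = 7.519 µg/L.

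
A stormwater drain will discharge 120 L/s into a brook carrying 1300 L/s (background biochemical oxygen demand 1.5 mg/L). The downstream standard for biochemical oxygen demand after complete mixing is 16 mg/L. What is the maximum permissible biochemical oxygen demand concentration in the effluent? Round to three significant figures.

At the limit, (Qr·Cr + Qe·Cₑ)/(Qr + Qe) = 16:
Cₑ = (1420·16 − 1300·1.500) / 120.0 = 173.1 mg/L.

173 mg/L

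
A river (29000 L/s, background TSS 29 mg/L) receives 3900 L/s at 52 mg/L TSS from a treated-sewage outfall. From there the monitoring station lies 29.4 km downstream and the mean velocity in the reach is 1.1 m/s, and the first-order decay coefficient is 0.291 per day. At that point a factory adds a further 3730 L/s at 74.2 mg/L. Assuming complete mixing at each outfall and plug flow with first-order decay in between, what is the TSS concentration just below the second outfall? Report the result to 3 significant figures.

33.6 mg/L

Flow-weighted average: C = (29000·29.00 + 3900·52.00) / 32900 = 1044000/32900 = 31.73 mg/L; combined flow 32900 L/s.
Travel time t = 29.4·1000 / 1.1 = 26730 s = 7.424 h.
Decay over the reach: 31.73·exp(−kt) = 31.73·0.9139 = 29.00 mg/L.
At the second outfall, C = (32900·29.00 + 3730·74.20) / (32900 + 3730) = 33.60 mg/L.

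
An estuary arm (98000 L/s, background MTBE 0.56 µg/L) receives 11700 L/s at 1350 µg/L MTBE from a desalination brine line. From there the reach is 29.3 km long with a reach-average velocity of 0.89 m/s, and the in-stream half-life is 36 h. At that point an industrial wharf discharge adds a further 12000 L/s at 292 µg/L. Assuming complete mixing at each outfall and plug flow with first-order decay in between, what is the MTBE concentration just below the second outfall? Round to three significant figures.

138 µg/L

Flow-weighted average: C = (98000·0.5600 + 11700·1350) / 109700 = 15850000/109700 = 144.5 µg/L; combined flow 109700 L/s.
Travel time t = 29.3·1000 / 0.89 = 32920 s = 9.145 h.
Half-life 36 h → k = ln 2 / 36 = 0.01925 h⁻¹ = 0.4621 d⁻¹.
After decay, C = 144.5 × e^(−kt) = 144.5 × 0.8386 = 121.2 µg/L.
At the second outfall, C = (109700·121.2 + 12000·292.0) / (109700 + 12000) = 138.0 µg/L.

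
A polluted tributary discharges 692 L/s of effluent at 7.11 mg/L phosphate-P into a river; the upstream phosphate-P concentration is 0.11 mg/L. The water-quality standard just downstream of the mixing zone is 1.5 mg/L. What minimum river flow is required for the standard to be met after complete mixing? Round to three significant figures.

2790 L/s

Set C_mix = 1.5: (Q·0.1100 + 692.0·7.110) / (Q + 692.0) = 1.5
→ Q = 692.0·(7.110 − 1.5)/(1.5 − 0.1100) = 2793 L/s.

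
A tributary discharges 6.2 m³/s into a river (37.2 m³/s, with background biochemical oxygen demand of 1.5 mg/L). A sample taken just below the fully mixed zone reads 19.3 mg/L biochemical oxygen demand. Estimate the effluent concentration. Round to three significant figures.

126 mg/L

Mass balance: 37.20·1.500 + 6.200·Cₑ = 43.40·19.30
→ Cₑ = (43.40·19.30 − 37.20·1.500) / 6.200 = 126.1 mg/L.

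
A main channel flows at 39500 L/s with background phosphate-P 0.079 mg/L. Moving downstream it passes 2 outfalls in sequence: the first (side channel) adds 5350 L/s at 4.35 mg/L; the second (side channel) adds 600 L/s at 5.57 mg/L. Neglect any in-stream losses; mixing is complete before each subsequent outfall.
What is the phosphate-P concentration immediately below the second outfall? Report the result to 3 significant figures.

Outfall 1: combined Q = 44850 L/s; C = (39500·0.07900 + 5350·4.350)/44850 = 0.5885 mg/L.
Outfall 2: combined Q = 45450 L/s; C = (44850·0.5885 + 600.0·5.570)/45450 = 0.6542 mg/L.

0.654 mg/L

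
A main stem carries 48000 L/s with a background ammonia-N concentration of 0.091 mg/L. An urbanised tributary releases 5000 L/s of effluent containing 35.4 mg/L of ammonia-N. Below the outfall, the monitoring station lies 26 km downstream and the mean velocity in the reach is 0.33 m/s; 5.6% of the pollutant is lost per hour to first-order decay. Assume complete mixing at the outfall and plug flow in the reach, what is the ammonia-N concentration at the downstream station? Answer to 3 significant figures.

Mixed concentration C = ΣQC/ΣQ = (48000·0.09100 + 5000·35.40) / 53000 = 181400/53000 = 3.422 mg/L.
Travel time t = 26·1000 / 0.33 = 78790 s = 21.89 h.
5.6%/h lost → k = −ln(1 − 0.056) = 0.05763 h⁻¹.
Applying C = C₀e^(−kt): 3.422 × 0.2833 = 0.9695 mg/L.

0.969 mg/L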